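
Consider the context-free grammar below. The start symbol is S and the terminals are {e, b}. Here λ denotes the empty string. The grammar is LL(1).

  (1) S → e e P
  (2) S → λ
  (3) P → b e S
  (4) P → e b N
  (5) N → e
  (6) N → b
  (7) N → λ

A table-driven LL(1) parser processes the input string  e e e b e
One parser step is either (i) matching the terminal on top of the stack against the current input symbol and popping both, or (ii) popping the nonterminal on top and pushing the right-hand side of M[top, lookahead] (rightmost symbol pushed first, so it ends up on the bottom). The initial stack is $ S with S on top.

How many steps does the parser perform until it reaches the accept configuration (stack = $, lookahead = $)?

     Stack    Input        Action
  1  $ S      e e e b e $  expand S → e e P
  2  $ P e e  e e e b e $  match e
  3  $ P e    e e b e $    match e
  4  $ P      e b e $      expand P → e b N
  5  $ N b e  e b e $      match e
  6  $ N b    b e $        match b
  7  $ N      e $          expand N → e
  8  $ e      e $          match e
Accept reached after 8 steps.

8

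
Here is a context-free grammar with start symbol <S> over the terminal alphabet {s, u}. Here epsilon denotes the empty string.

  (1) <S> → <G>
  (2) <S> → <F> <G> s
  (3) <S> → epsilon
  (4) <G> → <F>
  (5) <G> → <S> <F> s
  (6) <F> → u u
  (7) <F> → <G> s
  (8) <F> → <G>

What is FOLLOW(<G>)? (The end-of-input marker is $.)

FIRST(<S>): from <S>→<G> we get {u}; from <S>→<F> <G> s we get {u}; from <S>→epsilon we get {epsilon}. So FIRST(<S>) = {epsilon, u}.
FIRST(<G>): from <G>→<F> we get {u}; from <G>→<S> <F> s we get {u}. So FIRST(<G>) = {u}.
FIRST(<F>): from <F>→u u we get {u}; from <F>→<G> s we get {u}; from <F>→<G> we get {u}. So FIRST(<F>) = {u}.
FOLLOW(<S>) includes $ since <S> is the start symbol.
FOLLOW(<S>): in <G>→<S> <F> s, <S> is followed by <F> s with FIRST {u}. Thus FOLLOW(<S>) = {$, u}.
FOLLOW(<G>): in <S>→<G>, the suffix after <G> is empty, so FOLLOW(<G>) ⊇ FOLLOW(<S>) = {$, u}; in <S>→<F> <G> s, <G> is followed by s with FIRST {s}; in <F>→<G> s, <G> is followed by s with FIRST {s}; in <F>→<G>, the suffix after <G> is empty, so FOLLOW(<G>) ⊇ FOLLOW(<F>) = {$, s, u}. Thus FOLLOW(<G>) = {$, s, u}.
FOLLOW(<F>): in <S>→<F> <G> s, <F> is followed by <G> s with FIRST {u}; in <G>→<F>, the suffix after <F> is empty, so FOLLOW(<F>) ⊇ FOLLOW(<G>) = {$, s, u}; in <G>→<S> <F> s, <F> is followed by s with FIRST {s}. Thus FOLLOW(<F>) = {$, s, u}.

{$, s, u}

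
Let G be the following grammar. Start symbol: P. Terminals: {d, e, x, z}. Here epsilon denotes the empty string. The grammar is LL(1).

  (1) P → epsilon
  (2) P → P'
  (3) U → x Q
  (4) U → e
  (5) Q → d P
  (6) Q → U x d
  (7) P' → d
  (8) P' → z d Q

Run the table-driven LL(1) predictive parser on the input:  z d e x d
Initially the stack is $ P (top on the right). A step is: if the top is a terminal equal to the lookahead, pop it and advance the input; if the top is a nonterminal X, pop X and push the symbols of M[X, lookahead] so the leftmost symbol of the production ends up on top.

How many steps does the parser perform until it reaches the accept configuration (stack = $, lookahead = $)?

step 1: stack=$ P  input=z d e x d $  — expand P → P'
step 2: stack=$ P'  input=z d e x d $  — expand P' → z d Q
step 3: stack=$ Q d z  input=z d e x d $  — match z
step 4: stack=$ Q d  input=d e x d $  — match d
step 5: stack=$ Q  input=e x d $  — expand Q → U x d
step 6: stack=$ d x U  input=e x d $  — expand U → e
step 7: stack=$ d x e  input=e x d $  — match e
step 8: stack=$ d x  input=x d $  — match x
step 9: stack=$ d  input=d $  — match d
Accept reached after 9 steps.

9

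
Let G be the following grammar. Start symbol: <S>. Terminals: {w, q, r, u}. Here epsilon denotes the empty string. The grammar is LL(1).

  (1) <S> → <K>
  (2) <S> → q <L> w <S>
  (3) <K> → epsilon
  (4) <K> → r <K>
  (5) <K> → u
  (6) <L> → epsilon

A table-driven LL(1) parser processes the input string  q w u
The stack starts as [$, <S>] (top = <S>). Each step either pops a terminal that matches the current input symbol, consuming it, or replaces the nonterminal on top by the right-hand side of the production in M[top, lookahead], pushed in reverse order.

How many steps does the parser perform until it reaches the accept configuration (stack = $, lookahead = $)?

7

     Stack          Input    Action
  1  $ <S>          q w u $  expand <S> → q <L> w <S>
  2  $ <S> w <L> q  q w u $  match q
  3  $ <S> w <L>    w u $    expand <L> → epsilon
  4  $ <S> w        w u $    match w
  5  $ <S>          u $      expand <S> → <K>
  6  $ <K>          u $      expand <K> → u
  7  $ u            u $      match u
Accept reached after 7 steps.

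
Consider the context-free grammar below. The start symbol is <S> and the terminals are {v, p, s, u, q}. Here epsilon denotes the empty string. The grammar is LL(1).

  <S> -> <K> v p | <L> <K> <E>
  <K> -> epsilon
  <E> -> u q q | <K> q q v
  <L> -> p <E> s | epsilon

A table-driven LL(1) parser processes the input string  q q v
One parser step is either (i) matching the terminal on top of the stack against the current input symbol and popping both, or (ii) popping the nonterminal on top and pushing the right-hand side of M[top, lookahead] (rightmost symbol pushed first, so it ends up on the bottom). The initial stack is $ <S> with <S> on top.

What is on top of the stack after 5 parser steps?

q

step 1: stack=$ <S>  input=q q v $  — expand <S> -> <L> <K> <E>
step 2: stack=$ <E> <K> <L>  input=q q v $  — expand <L> -> epsilon
step 3: stack=$ <E> <K>  input=q q v $  — expand <K> -> epsilon
step 4: stack=$ <E>  input=q q v $  — expand <E> -> <K> q q v
step 5: stack=$ v q q <K>  input=q q v $  — expand <K> -> epsilon
Stack after step 5: $ v q q (top = q).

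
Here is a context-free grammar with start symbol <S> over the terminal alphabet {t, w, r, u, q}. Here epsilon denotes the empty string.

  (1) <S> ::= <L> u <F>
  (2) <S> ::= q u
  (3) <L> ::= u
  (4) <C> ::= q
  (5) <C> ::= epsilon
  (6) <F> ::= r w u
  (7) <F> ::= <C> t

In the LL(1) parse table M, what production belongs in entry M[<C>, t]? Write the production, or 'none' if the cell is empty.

FIRST(<L>) = {u}
FIRST(<C>) = {epsilon, q}
FIRST(<S>) = {q, u}  (via <L> u <F>)
FIRST(<F>) = {q, r, t}  (via <C> t)
FOLLOW(<S>) includes $ since <S> is the start symbol.
FOLLOW(<C>): in <F>::=<C> t, <C> is followed by t with FIRST {t}. Thus FOLLOW(<C>) = {t}.
For <C> ::= q: FIRST(q) = {q}, so it goes in M[<C>, t] for t ∈ {q}.
For <C> ::= epsilon: FIRST(epsilon) = {epsilon}, so it goes in M[<C>, t] for t ∈ {}; since epsilon ∈ FIRST, also for every t ∈ FOLLOW(<C>) = {t}.

<C> ::= epsilon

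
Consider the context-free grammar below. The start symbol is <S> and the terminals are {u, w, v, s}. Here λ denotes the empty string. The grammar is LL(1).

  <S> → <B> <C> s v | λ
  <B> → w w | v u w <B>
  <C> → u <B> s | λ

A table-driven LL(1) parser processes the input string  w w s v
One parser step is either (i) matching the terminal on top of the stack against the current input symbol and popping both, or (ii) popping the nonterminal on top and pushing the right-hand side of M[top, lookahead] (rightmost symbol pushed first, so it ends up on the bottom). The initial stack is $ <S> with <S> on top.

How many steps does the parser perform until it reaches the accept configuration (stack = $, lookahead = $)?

7

step 1: stack=$ <S>  input=w w s v $  — expand <S> → <B> <C> s v
step 2: stack=$ v s <C> <B>  input=w w s v $  — expand <B> → w w
step 3: stack=$ v s <C> w w  input=w w s v $  — match w
step 4: stack=$ v s <C> w  input=w s v $  — match w
step 5: stack=$ v s <C>  input=s v $  — expand <C> → λ
step 6: stack=$ v s  input=s v $  — match s
step 7: stack=$ v  input=v $  — match v
Accept reached after 7 steps.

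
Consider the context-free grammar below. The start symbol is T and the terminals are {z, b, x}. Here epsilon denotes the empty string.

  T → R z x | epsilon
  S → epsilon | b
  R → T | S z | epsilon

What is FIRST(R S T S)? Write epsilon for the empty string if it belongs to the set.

FIRST(S): from S→epsilon we get {epsilon}; from S→b we get {b}. So FIRST(S) = {epsilon, b}.
FIRST(T): from T→R z x we get {b, z}; from T→epsilon we get {epsilon}. So FIRST(T) = {epsilon, b, z}.
FIRST(R): from R→T we get {epsilon, b, z}; from R→S z we get {b, z}; from R→epsilon we get {epsilon}. So FIRST(R) = {epsilon, b, z}.
FIRST(R S T S): take FIRST of each symbol in turn, carrying on past any symbol whose FIRST contains epsilon; result {epsilon, b, z}.

{epsilon, b, z}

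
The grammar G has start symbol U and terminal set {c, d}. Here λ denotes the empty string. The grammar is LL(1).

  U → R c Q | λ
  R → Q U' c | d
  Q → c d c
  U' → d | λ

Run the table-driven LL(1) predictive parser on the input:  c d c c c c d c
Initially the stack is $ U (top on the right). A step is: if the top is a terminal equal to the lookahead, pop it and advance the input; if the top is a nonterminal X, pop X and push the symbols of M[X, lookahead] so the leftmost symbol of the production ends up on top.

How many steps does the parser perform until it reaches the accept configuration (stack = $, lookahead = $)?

13

      Stack             Input              Action
   1  $ U               c d c c c c d c $  expand U → R c Q
   2  $ Q c R           c d c c c c d c $  expand R → Q U' c
   3  $ Q c c U' Q      c d c c c c d c $  expand Q → c d c
   4  $ Q c c U' c d c  c d c c c c d c $  match c
   5  $ Q c c U' c d    d c c c c d c $    match d
   6  $ Q c c U' c      c c c c d c $      match c
   7  $ Q c c U'        c c c d c $        expand U' → λ
   8  $ Q c c           c c c d c $        match c
   9  $ Q c             c c d c $          match c
  10  $ Q               c d c $            expand Q → c d c
  11  $ c d c           c d c $            match c
  12  $ c d             d c $              match d
  13  $ c               c $                match c
Accept reached after 13 steps.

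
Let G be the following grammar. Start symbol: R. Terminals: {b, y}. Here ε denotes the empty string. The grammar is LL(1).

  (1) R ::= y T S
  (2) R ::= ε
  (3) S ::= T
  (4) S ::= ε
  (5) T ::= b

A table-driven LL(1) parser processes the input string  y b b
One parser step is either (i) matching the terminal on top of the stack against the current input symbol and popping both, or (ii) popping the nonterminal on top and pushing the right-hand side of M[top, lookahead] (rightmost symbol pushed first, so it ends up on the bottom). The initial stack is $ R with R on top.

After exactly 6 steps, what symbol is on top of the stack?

step 1: stack=$ R  input=y b b $  — expand R ::= y T S
step 2: stack=$ S T y  input=y b b $  — match y
step 3: stack=$ S T  input=b b $  — expand T ::= b
step 4: stack=$ S b  input=b b $  — match b
step 5: stack=$ S  input=b $  — expand S ::= T
step 6: stack=$ T  input=b $  — expand T ::= b
Stack after step 6: $ b (top = b).

b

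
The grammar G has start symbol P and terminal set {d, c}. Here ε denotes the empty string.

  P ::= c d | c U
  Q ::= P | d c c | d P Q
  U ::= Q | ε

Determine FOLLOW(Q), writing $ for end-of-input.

{$, c, d}

FIRST(P): from P::=c d we get {c}; from P::=c U we get {c}. So FIRST(P) = {c}.
FIRST(Q): from Q::=P we get {c}; from Q::=d c c we get {d}; from Q::=d P Q we get {d}. So FIRST(Q) = {c, d}.
FIRST(U): from U::=Q we get {c, d}; from U::=ε we get {ε}. So FIRST(U) = {ε, c, d}.
FOLLOW(P) includes $ since P is the start symbol.
FOLLOW(P): in Q::=P, the suffix after P is empty, so FOLLOW(P) ⊇ FOLLOW(Q) = {$, c, d}; in Q::=d P Q, P is followed by Q with FIRST {c, d}. Thus FOLLOW(P) = {$, c, d}.
FOLLOW(U): in P::=c U, the suffix after U is empty, so FOLLOW(U) ⊇ FOLLOW(P) = {$, c, d}. Thus FOLLOW(U) = {$, c, d}.
FOLLOW(Q): in Q::=d P Q, the suffix after Q is empty (adds nothing new); in U::=Q, the suffix after Q is empty, so FOLLOW(Q) ⊇ FOLLOW(U) = {$, c, d}. Thus FOLLOW(Q) = {$, c, d}.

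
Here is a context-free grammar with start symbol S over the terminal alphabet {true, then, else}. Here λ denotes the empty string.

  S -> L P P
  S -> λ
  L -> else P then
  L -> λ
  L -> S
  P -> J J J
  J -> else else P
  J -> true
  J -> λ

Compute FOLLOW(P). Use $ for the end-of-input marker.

{$, else, then, true}

FIRST(J) = {λ, else, true}
FIRST(P) = {λ, else, true}  (via J J J)
FIRST(S) = {λ, else, true}  (via L P P)
FIRST(L) = {λ, else, true}  (via S)
FOLLOW(S) includes $ since S is the start symbol.
FOLLOW(S): in L->S, the suffix after S is empty, so FOLLOW(S) ⊇ FOLLOW(L) = {$, else, true}. Thus FOLLOW(S) = {$, else, true}.
FOLLOW(L): in S->L P P, L is followed by P P with FIRST {λ, else, true}; in S->L P P, the suffix after L is nullable, so FOLLOW(L) ⊇ FOLLOW(S) = {$, else, true}. Thus FOLLOW(L) = {$, else, true}.
FOLLOW(P): in S->L P P (occurrence 1), P is followed by P with FIRST {λ, else, true}; in S->L P P (occurrence 1), the suffix after P is nullable, so FOLLOW(P) ⊇ FOLLOW(S) = {$, else, true}; in S->L P P (occurrence 2), the suffix after P is empty, so FOLLOW(P) ⊇ FOLLOW(S) = {$, else, true}; in L->else P then, P is followed by then with FIRST {then}; in J->else else P, the suffix after P is empty, so FOLLOW(P) ⊇ FOLLOW(J) = {$, else, then, true}. Thus FOLLOW(P) = {$, else, then, true}.
FOLLOW(J): in P->J J J (occurrence 1), J is followed by J J with FIRST {λ, else, true}; in P->J J J (occurrence 1), the suffix after J is nullable, so FOLLOW(J) ⊇ FOLLOW(P) = {$, else, then, true}; in P->J J J (occurrence 2), J is followed by J with FIRST {λ, else, true}; in P->J J J (occurrence 2), the suffix after J is nullable, so FOLLOW(J) ⊇ FOLLOW(P) = {$, else, then, true}; in P->J J J (occurrence 3), the suffix after J is empty, so FOLLOW(J) ⊇ FOLLOW(P) = {$, else, then, true}. Thus FOLLOW(J) = {$, else, then, true}.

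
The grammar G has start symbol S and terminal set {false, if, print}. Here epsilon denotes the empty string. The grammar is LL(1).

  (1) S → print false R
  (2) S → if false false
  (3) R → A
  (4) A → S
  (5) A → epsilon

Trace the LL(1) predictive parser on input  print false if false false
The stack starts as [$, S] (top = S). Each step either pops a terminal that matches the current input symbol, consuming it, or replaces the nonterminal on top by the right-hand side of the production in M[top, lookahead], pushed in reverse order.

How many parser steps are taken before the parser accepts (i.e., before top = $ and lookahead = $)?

step 1: stack=$ S  input=print false if false false $  — expand S → print false R
step 2: stack=$ R false print  input=print false if false false $  — match print
step 3: stack=$ R false  input=false if false false $  — match false
step 4: stack=$ R  input=if false false $  — expand R → A
step 5: stack=$ A  input=if false false $  — expand A → S
step 6: stack=$ S  input=if false false $  — expand S → if false false
step 7: stack=$ false false if  input=if false false $  — match if
step 8: stack=$ false false  input=false false $  — match false
step 9: stack=$ false  input=false $  — match false
Accept reached after 9 steps.

9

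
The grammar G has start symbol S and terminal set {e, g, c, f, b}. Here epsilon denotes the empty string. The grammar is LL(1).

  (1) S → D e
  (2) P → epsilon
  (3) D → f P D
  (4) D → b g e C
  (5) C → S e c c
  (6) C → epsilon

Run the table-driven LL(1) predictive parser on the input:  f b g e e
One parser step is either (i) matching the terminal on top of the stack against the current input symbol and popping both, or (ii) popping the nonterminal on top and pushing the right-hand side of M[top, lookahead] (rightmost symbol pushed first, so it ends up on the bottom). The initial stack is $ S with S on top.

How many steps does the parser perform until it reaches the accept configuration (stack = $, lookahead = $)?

step 1: stack=$ S  input=f b g e e $  — expand S → D e
step 2: stack=$ e D  input=f b g e e $  — expand D → f P D
step 3: stack=$ e D P f  input=f b g e e $  — match f
step 4: stack=$ e D P  input=b g e e $  — expand P → epsilon
step 5: stack=$ e D  input=b g e e $  — expand D → b g e C
step 6: stack=$ e C e g b  input=b g e e $  — match b
step 7: stack=$ e C e g  input=g e e $  — match g
step 8: stack=$ e C e  input=e e $  — match e
step 9: stack=$ e C  input=e $  — expand C → epsilon
step 10: stack=$ e  input=e $  — match e
Accept reached after 10 steps.

10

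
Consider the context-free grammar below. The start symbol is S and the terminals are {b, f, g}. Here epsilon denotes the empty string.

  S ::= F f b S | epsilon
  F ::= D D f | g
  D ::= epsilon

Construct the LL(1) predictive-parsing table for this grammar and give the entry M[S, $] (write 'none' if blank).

FIRST(D) = {epsilon}
FIRST(F) = {f, g}  (via D D f)
FIRST(S) = {epsilon, f, g}  (via F f b S)
FOLLOW(S) includes $ since S is the start symbol.
FOLLOW(S): in S::=F f b S, the suffix after S is empty (adds nothing new). Thus FOLLOW(S) = {$}.
For S ::= F f b S: FIRST(F f b S) = {f, g}, so it goes in M[S, t] for t ∈ {f, g}.
For S ::= epsilon: FIRST(epsilon) = {epsilon}, so it goes in M[S, t] for t ∈ {}; since epsilon ∈ FIRST, also for every t ∈ FOLLOW(S) = {$}.

S ::= epsilon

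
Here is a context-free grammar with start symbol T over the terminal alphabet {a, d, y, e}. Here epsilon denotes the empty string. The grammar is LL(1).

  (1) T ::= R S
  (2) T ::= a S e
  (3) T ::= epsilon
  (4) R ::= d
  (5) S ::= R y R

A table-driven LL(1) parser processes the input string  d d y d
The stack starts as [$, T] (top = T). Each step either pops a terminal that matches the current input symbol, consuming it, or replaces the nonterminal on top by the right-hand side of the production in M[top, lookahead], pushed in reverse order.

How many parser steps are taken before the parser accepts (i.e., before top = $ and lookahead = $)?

step 1: stack=$ T  input=d d y d $  — expand T ::= R S
step 2: stack=$ S R  input=d d y d $  — expand R ::= d
step 3: stack=$ S d  input=d d y d $  — match d
step 4: stack=$ S  input=d y d $  — expand S ::= R y R
step 5: stack=$ R y R  input=d y d $  — expand R ::= d
step 6: stack=$ R y d  input=d y d $  — match d
step 7: stack=$ R y  input=y d $  — match y
step 8: stack=$ R  input=d $  — expand R ::= d
step 9: stack=$ d  input=d $  — match d
Accept reached after 9 steps.

9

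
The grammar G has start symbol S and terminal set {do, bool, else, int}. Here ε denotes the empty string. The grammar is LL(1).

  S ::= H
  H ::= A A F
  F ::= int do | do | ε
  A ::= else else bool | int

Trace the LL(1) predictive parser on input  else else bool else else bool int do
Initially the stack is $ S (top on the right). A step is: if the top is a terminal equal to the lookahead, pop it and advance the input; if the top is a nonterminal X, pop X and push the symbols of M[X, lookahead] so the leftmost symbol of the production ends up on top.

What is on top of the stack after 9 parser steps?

step 1: stack=$ S  input=else else bool else else bool int do $  — expand S ::= H
step 2: stack=$ H  input=else else bool else else bool int do $  — expand H ::= A A F
step 3: stack=$ F A A  input=else else bool else else bool int do $  — expand A ::= else else bool
step 4: stack=$ F A bool else else  input=else else bool else else bool int do $  — match else
step 5: stack=$ F A bool else  input=else bool else else bool int do $  — match else
step 6: stack=$ F A bool  input=bool else else bool int do $  — match bool
step 7: stack=$ F A  input=else else bool int do $  — expand A ::= else else bool
step 8: stack=$ F bool else else  input=else else bool int do $  — match else
step 9: stack=$ F bool else  input=else bool int do $  — match else
Stack after step 9: $ F bool (top = bool).

bool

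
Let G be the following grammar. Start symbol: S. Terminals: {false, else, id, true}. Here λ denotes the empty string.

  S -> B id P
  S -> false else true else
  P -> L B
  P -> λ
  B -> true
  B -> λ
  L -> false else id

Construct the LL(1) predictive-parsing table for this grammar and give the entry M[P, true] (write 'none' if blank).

FIRST(B) = {λ, true}
FIRST(L) = {false}
FIRST(S) = {false, id, true}  (via B id P)
FIRST(P) = {λ, false}  (via L B)
FOLLOW(S) includes $ since S is the start symbol.
FOLLOW(S): S appears on no right-hand side. Thus FOLLOW(S) = {$}.
FOLLOW(P): in S->B id P, the suffix after P is empty, so FOLLOW(P) ⊇ FOLLOW(S) = {$}. Thus FOLLOW(P) = {$}.
For P -> L B: FIRST(L B) = {false}, so it goes in M[P, t] for t ∈ {false}.
For P -> λ: FIRST(λ) = {λ}, so it goes in M[P, t] for t ∈ {}; since λ ∈ FIRST, also for every t ∈ FOLLOW(P) = {$}.
None of these place a production in M[P, true].

none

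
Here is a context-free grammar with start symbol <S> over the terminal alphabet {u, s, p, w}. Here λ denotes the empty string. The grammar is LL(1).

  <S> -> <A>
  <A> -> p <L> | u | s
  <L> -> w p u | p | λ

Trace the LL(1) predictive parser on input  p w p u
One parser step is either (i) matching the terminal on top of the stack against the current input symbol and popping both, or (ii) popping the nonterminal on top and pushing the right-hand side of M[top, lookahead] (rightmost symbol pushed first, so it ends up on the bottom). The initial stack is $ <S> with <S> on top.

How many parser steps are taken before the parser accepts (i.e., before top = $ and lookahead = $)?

7

     Stack    Input      Action
  1  $ <S>    p w p u $  expand <S> -> <A>
  2  $ <A>    p w p u $  expand <A> -> p <L>
  3  $ <L> p  p w p u $  match p
  4  $ <L>    w p u $    expand <L> -> w p u
  5  $ u p w  w p u $    match w
  6  $ u p    p u $      match p
  7  $ u      u $        match u
Accept reached after 7 steps.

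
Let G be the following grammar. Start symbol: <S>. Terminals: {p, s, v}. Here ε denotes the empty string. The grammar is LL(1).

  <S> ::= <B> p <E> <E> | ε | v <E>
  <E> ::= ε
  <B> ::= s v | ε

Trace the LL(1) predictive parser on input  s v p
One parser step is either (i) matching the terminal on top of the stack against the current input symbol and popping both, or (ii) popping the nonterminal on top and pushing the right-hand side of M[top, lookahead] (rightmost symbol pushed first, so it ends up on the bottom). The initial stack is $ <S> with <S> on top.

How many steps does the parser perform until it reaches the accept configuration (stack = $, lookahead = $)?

7

     Stack            Input    Action
  1  $ <S>            s v p $  expand <S> ::= <B> p <E> <E>
  2  $ <E> <E> p <B>  s v p $  expand <B> ::= s v
  3  $ <E> <E> p v s  s v p $  match s
  4  $ <E> <E> p v    v p $    match v
  5  $ <E> <E> p      p $      match p
  6  $ <E> <E>        $        expand <E> ::= ε
  7  $ <E>            $        expand <E> ::= ε
Accept reached after 7 steps.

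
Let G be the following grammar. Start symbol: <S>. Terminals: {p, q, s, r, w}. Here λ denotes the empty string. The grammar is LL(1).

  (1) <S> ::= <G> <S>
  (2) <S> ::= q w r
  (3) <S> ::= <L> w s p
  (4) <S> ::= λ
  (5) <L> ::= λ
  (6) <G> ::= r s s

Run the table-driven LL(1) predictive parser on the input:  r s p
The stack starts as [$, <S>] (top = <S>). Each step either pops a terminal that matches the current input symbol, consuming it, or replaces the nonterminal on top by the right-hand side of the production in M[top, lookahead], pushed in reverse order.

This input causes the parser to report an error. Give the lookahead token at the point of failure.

p

step 1: stack=$ <S>  input=r s p $  — expand <S> ::= <G> <S>
step 2: stack=$ <S> <G>  input=r s p $  — expand <G> ::= r s s
step 3: stack=$ <S> s s r  input=r s p $  — match r
step 4: stack=$ <S> s s  input=s p $  — match s
step 5: stack=$ <S> s  input=p $  — error: top is terminal s but lookahead is p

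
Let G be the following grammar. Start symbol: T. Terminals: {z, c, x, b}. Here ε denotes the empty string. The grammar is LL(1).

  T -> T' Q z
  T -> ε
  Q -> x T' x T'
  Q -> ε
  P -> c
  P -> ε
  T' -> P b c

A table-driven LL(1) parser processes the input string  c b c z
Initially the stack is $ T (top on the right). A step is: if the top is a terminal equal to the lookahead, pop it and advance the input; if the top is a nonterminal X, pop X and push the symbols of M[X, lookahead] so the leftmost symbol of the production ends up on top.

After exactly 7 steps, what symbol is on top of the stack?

step 1: stack=$ T  input=c b c z $  — expand T -> T' Q z
step 2: stack=$ z Q T'  input=c b c z $  — expand T' -> P b c
step 3: stack=$ z Q c b P  input=c b c z $  — expand P -> c
step 4: stack=$ z Q c b c  input=c b c z $  — match c
step 5: stack=$ z Q c b  input=b c z $  — match b
step 6: stack=$ z Q c  input=c z $  — match c
step 7: stack=$ z Q  input=z $  — expand Q -> ε
Stack after step 7: $ z (top = z).

z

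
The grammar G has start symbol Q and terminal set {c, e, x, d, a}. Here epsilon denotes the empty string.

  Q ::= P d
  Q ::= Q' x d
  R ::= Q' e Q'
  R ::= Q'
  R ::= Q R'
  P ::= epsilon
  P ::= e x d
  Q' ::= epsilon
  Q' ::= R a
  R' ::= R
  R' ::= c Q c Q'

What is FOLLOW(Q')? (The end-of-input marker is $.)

FIRST(P) = {epsilon, e}
FIRST(Q) = {a, d, e, x}  (via P d, Q' x d)
FIRST(R) = {epsilon, a, d, e, x}  (via Q' e Q', Q', Q R')
FIRST(Q') = {epsilon, a, d, e, x}  (via R a)
FIRST(R') = {epsilon, a, c, d, e, x}  (via R)
FOLLOW(Q) includes $ since Q is the start symbol.
FOLLOW(P): in Q::=P d, P is followed by d with FIRST {d}. Thus FOLLOW(P) = {d}.
FOLLOW(Q): in R::=Q R', Q is followed by R' with FIRST {epsilon, a, c, d, e, x}; in R::=Q R', the suffix after Q is nullable, so FOLLOW(Q) ⊇ FOLLOW(R) = {a}; in R'::=c Q c Q', Q is followed by c Q' with FIRST {c}. Thus FOLLOW(Q) = {$, a, c, d, e, x}.
FOLLOW(R): in Q'::=R a, R is followed by a with FIRST {a}; in R'::=R, the suffix after R is empty, so FOLLOW(R) ⊇ FOLLOW(R') = {a}. Thus FOLLOW(R) = {a}.
FOLLOW(R'): in R::=Q R', the suffix after R' is empty, so FOLLOW(R') ⊇ FOLLOW(R) = {a}. Thus FOLLOW(R') = {a}.
FOLLOW(Q'): in Q::=Q' x d, Q' is followed by x d with FIRST {x}; in R::=Q' e Q' (occurrence 1), Q' is followed by e Q' with FIRST {e}; in R::=Q' e Q' (occurrence 2), the suffix after Q' is empty, so FOLLOW(Q') ⊇ FOLLOW(R) = {a}; in R::=Q', the suffix after Q' is empty, so FOLLOW(Q') ⊇ FOLLOW(R) = {a}; in R'::=c Q c Q', the suffix after Q' is empty, so FOLLOW(Q') ⊇ FOLLOW(R') = {a}. Thus FOLLOW(Q') = {a, e, x}.

{a, e, x}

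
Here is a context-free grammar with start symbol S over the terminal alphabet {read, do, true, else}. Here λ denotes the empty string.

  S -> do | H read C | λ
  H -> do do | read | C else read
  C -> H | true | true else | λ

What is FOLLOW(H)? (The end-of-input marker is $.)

FIRST(S) = {λ, do, else, read, true}  (via H read C)
FIRST(H) = {do, else, read, true}  (via C else read)
FIRST(C) = {λ, do, else, read, true}  (via H)
FOLLOW(S) includes $ since S is the start symbol.
FOLLOW(S): S appears on no right-hand side. Thus FOLLOW(S) = {$}.
FOLLOW(C): in S->H read C, the suffix after C is empty, so FOLLOW(C) ⊇ FOLLOW(S) = {$}; in H->C else read, C is followed by else read with FIRST {else}. Thus FOLLOW(C) = {$, else}.
FOLLOW(H): in S->H read C, H is followed by read C with FIRST {read}; in C->H, the suffix after H is empty, so FOLLOW(H) ⊇ FOLLOW(C) = {$, else}. Thus FOLLOW(H) = {$, else, read}.

{$, else, read}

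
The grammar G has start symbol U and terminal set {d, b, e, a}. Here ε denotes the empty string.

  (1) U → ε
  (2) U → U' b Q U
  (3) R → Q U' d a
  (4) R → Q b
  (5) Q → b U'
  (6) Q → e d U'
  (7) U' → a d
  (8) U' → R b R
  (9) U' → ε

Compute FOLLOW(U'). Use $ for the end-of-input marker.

{$, a, b, d, e}

FIRST(Q) = {b, e}
FIRST(R) = {b, e}  (via Q U' d a, Q b)
FIRST(U') = {ε, a, b, e}  (via R b R)
FIRST(U) = {ε, a, b, e}  (via U' b Q U)
FOLLOW(U) includes $ since U is the start symbol.
FOLLOW(U): in U→U' b Q U, the suffix after U is empty (adds nothing new). Thus FOLLOW(U) = {$}.
FOLLOW(Q): in U→U' b Q U, Q is followed by U with FIRST {ε, a, b, e}; in U→U' b Q U, the suffix after Q is nullable, so FOLLOW(Q) ⊇ FOLLOW(U) = {$}; in R→Q U' d a, Q is followed by U' d a with FIRST {a, b, d, e}; in R→Q b, Q is followed by b with FIRST {b}. Thus FOLLOW(Q) = {$, a, b, d, e}.
FOLLOW(U'): in U→U' b Q U, U' is followed by b Q U with FIRST {b}; in R→Q U' d a, U' is followed by d a with FIRST {d}; in Q→b U', the suffix after U' is empty, so FOLLOW(U') ⊇ FOLLOW(Q) = {$, a, b, d, e}; in Q→e d U', the suffix after U' is empty, so FOLLOW(U') ⊇ FOLLOW(Q) = {$, a, b, d, e}. Thus FOLLOW(U') = {$, a, b, d, e}.
FOLLOW(R): in U'→R b R (occurrence 1), R is followed by b R with FIRST {b}; in U'→R b R (occurrence 2), the suffix after R is empty, so FOLLOW(R) ⊇ FOLLOW(U') = {$, a, b, d, e}. Thus FOLLOW(R) = {$, a, b, d, e}.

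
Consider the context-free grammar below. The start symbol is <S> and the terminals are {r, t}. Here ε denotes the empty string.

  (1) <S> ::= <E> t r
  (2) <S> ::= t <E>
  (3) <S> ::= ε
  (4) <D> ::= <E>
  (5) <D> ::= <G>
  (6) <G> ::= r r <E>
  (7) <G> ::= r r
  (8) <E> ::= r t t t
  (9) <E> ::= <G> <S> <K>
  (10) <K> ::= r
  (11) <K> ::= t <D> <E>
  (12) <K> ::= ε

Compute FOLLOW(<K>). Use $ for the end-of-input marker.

{$, r, t}

FIRST(<G>) = {r}
FIRST(<K>) = {ε, r, t}
FIRST(<E>) = {r}  (via <G> <S> <K>)
FIRST(<S>) = {ε, r, t}  (via <E> t r)
FIRST(<D>) = {r}  (via <E>, <G>)
FOLLOW(<S>) includes $ since <S> is the start symbol.
FOLLOW(<D>): in <K>::=t <D> <E>, <D> is followed by <E> with FIRST {r}. Thus FOLLOW(<D>) = {r}.
FOLLOW(<S>): in <E>::=<G> <S> <K>, <S> is followed by <K> with FIRST {ε, r, t}; in <E>::=<G> <S> <K>, the suffix after <S> is nullable, so FOLLOW(<S>) ⊇ FOLLOW(<E>) = {$, r, t}. Thus FOLLOW(<S>) = {$, r, t}.
FOLLOW(<G>): in <D>::=<G>, the suffix after <G> is empty, so FOLLOW(<G>) ⊇ FOLLOW(<D>) = {r}; in <E>::=<G> <S> <K>, <G> is followed by <S> <K> with FIRST {ε, r, t}; in <E>::=<G> <S> <K>, the suffix after <G> is nullable, so FOLLOW(<G>) ⊇ FOLLOW(<E>) = {$, r, t}. Thus FOLLOW(<G>) = {$, r, t}.
FOLLOW(<E>): in <S>::=<E> t r, <E> is followed by t r with FIRST {t}; in <S>::=t <E>, the suffix after <E> is empty, so FOLLOW(<E>) ⊇ FOLLOW(<S>) = {$, r, t}; in <D>::=<E>, the suffix after <E> is empty, so FOLLOW(<E>) ⊇ FOLLOW(<D>) = {r}; in <G>::=r r <E>, the suffix after <E> is empty, so FOLLOW(<E>) ⊇ FOLLOW(<G>) = {$, r, t}; in <K>::=t <D> <E>, the suffix after <E> is empty, so FOLLOW(<E>) ⊇ FOLLOW(<K>) = {$, r, t}. Thus FOLLOW(<E>) = {$, r, t}.
FOLLOW(<K>): in <E>::=<G> <S> <K>, the suffix after <K> is empty, so FOLLOW(<K>) ⊇ FOLLOW(<E>) = {$, r, t}. Thus FOLLOW(<K>) = {$, r, t}.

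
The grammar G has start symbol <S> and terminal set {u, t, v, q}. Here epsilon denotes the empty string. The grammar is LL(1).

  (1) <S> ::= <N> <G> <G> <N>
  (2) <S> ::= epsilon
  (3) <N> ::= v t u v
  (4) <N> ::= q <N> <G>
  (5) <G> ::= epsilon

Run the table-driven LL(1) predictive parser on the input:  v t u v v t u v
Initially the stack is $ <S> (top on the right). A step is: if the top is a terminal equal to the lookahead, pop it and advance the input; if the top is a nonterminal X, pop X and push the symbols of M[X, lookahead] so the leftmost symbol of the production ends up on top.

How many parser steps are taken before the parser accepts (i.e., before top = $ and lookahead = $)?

      Stack                  Input              Action
   1  $ <S>                  v t u v v t u v $  expand <S> ::= <N> <G> <G> <N>
   2  $ <N> <G> <G> <N>      v t u v v t u v $  expand <N> ::= v t u v
   3  $ <N> <G> <G> v u t v  v t u v v t u v $  match v
   4  $ <N> <G> <G> v u t    t u v v t u v $    match t
   5  $ <N> <G> <G> v u      u v v t u v $      match u
   6  $ <N> <G> <G> v        v v t u v $        match v
   7  $ <N> <G> <G>          v t u v $          expand <G> ::= epsilon
   8  $ <N> <G>              v t u v $          expand <G> ::= epsilon
   9  $ <N>                  v t u v $          expand <N> ::= v t u v
  10  $ v u t v              v t u v $          match v
  11  $ v u t                t u v $            match t
  12  $ v u                  u v $              match u
  13  $ v                    v $                match v
Accept reached after 13 steps.

13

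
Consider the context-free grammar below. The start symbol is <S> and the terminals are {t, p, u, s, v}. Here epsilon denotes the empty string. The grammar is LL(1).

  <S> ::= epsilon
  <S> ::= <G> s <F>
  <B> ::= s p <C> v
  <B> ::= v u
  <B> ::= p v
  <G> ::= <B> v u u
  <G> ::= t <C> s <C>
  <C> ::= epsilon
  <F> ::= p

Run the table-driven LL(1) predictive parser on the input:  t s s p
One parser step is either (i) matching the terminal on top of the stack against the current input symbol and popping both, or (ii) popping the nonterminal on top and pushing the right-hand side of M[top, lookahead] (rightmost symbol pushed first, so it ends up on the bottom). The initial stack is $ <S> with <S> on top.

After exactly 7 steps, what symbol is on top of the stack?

     Stack                Input      Action
  1  $ <S>                t s s p $  expand <S> ::= <G> s <F>
  2  $ <F> s <G>          t s s p $  expand <G> ::= t <C> s <C>
  3  $ <F> s <C> s <C> t  t s s p $  match t
  4  $ <F> s <C> s <C>    s s p $    expand <C> ::= epsilon
  5  $ <F> s <C> s        s s p $    match s
  6  $ <F> s <C>          s p $      expand <C> ::= epsilon
  7  $ <F> s              s p $      match s
Stack after step 7: $ <F> (top = <F>).

<F>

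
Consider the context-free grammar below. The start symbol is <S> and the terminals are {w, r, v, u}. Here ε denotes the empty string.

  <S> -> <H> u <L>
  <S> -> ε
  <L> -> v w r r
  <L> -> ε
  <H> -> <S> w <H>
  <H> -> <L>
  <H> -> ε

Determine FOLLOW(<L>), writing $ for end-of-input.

FIRST(<L>): from <L>->v w r r we get {v}; from <L>->ε we get {ε}. So FIRST(<L>) = {ε, v}.
FIRST(<S>): from <S>-><H> u <L> we get {u, v, w}; from <S>->ε we get {ε}. So FIRST(<S>) = {ε, u, v, w}.
FIRST(<H>): from <H>-><S> w <H> we get {u, v, w}; from <H>-><L> we get {ε, v}; from <H>->ε we get {ε}. So FIRST(<H>) = {ε, u, v, w}.
FOLLOW(<S>) includes $ since <S> is the start symbol.
FOLLOW(<S>): in <H>-><S> w <H>, <S> is followed by w <H> with FIRST {w}. Thus FOLLOW(<S>) = {$, w}.
FOLLOW(<H>): in <S>-><H> u <L>, <H> is followed by u <L> with FIRST {u}; in <H>-><S> w <H>, the suffix after <H> is empty (adds nothing new). Thus FOLLOW(<H>) = {u}.
FOLLOW(<L>): in <S>-><H> u <L>, the suffix after <L> is empty, so FOLLOW(<L>) ⊇ FOLLOW(<S>) = {$, w}; in <H>-><L>, the suffix after <L> is empty, so FOLLOW(<L>) ⊇ FOLLOW(<H>) = {u}. Thus FOLLOW(<L>) = {$, u, w}.

{$, u, w}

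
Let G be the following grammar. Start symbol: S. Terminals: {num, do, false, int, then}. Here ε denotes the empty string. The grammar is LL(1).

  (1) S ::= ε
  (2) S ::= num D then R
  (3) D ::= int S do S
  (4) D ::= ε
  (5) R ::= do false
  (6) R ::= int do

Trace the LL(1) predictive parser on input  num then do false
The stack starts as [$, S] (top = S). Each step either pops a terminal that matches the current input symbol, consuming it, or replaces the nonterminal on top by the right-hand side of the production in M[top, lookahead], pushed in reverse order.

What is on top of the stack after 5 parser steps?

     Stack           Input                Action
  1  $ S             num then do false $  expand S ::= num D then R
  2  $ R then D num  num then do false $  match num
  3  $ R then D      then do false $      expand D ::= ε
  4  $ R then        then do false $      match then
  5  $ R             do false $           expand R ::= do false
Stack after step 5: $ false do (top = do).

do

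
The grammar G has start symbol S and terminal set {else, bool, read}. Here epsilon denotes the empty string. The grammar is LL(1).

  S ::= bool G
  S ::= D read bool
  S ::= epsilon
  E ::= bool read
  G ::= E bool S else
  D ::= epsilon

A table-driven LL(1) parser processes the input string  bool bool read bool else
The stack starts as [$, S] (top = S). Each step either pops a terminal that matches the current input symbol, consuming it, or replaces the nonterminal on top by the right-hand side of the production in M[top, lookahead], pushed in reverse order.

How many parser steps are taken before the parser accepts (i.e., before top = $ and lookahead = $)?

     Stack                    Input                       Action
  1  $ S                      bool bool read bool else $  expand S ::= bool G
  2  $ G bool                 bool bool read bool else $  match bool
  3  $ G                      bool read bool else $       expand G ::= E bool S else
  4  $ else S bool E          bool read bool else $       expand E ::= bool read
  5  $ else S bool read bool  bool read bool else $       match bool
  6  $ else S bool read       read bool else $            match read
  7  $ else S bool            bool else $                 match bool
  8  $ else S                 else $                      expand S ::= epsilon
  9  $ else                   else $                      match else
Accept reached after 9 steps.

9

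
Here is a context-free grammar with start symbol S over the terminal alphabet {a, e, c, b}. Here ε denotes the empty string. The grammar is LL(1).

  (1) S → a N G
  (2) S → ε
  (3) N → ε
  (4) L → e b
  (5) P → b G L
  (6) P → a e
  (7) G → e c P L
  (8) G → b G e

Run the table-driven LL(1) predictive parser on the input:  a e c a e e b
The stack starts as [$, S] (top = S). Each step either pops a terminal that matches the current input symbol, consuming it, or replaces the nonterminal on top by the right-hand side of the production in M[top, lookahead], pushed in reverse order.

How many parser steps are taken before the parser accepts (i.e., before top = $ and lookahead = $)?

step 1: stack=$ S  input=a e c a e e b $  — expand S → a N G
step 2: stack=$ G N a  input=a e c a e e b $  — match a
step 3: stack=$ G N  input=e c a e e b $  — expand N → ε
step 4: stack=$ G  input=e c a e e b $  — expand G → e c P L
step 5: stack=$ L P c e  input=e c a e e b $  — match e
step 6: stack=$ L P c  input=c a e e b $  — match c
step 7: stack=$ L P  input=a e e b $  — expand P → a e
step 8: stack=$ L e a  input=a e e b $  — match a
step 9: stack=$ L e  input=e e b $  — match e
step 10: stack=$ L  input=e b $  — expand L → e b
step 11: stack=$ b e  input=e b $  — match e
step 12: stack=$ b  input=b $  — match b
Accept reached after 12 steps.

12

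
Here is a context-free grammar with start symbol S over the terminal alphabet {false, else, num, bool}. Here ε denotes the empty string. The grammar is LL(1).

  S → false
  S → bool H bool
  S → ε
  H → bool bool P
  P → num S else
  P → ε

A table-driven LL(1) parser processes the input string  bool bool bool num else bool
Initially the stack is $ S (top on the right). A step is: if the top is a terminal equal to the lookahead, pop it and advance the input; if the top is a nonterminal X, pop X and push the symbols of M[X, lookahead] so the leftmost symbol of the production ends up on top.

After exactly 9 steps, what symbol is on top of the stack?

     Stack               Input                           Action
  1  $ S                 bool bool bool num else bool $  expand S → bool H bool
  2  $ bool H bool       bool bool bool num else bool $  match bool
  3  $ bool H            bool bool num else bool $       expand H → bool bool P
  4  $ bool P bool bool  bool bool num else bool $       match bool
  5  $ bool P bool       bool num else bool $            match bool
  6  $ bool P            num else bool $                 expand P → num S else
  7  $ bool else S num   num else bool $                 match num
  8  $ bool else S       else bool $                     expand S → ε
  9  $ bool else         else bool $                     match else
Stack after step 9: $ bool (top = bool).

bool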